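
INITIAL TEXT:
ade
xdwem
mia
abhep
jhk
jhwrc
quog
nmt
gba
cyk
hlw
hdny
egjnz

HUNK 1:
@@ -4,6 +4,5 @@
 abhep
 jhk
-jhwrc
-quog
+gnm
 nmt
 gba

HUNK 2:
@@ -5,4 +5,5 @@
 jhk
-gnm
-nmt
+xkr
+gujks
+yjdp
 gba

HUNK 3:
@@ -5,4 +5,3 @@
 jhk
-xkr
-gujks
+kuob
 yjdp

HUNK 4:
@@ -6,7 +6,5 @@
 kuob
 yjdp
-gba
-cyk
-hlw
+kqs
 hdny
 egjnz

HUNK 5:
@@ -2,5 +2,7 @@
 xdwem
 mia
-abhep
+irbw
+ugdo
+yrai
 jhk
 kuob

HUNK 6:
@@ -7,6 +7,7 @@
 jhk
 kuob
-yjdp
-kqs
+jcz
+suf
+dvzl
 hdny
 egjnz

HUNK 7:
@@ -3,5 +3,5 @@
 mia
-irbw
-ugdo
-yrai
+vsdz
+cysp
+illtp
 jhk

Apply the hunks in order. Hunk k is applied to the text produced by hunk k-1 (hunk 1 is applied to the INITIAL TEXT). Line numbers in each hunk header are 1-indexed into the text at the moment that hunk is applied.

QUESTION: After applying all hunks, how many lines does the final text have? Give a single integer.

Hunk 1: at line 4 remove [jhwrc,quog] add [gnm] -> 12 lines: ade xdwem mia abhep jhk gnm nmt gba cyk hlw hdny egjnz
Hunk 2: at line 5 remove [gnm,nmt] add [xkr,gujks,yjdp] -> 13 lines: ade xdwem mia abhep jhk xkr gujks yjdp gba cyk hlw hdny egjnz
Hunk 3: at line 5 remove [xkr,gujks] add [kuob] -> 12 lines: ade xdwem mia abhep jhk kuob yjdp gba cyk hlw hdny egjnz
Hunk 4: at line 6 remove [gba,cyk,hlw] add [kqs] -> 10 lines: ade xdwem mia abhep jhk kuob yjdp kqs hdny egjnz
Hunk 5: at line 2 remove [abhep] add [irbw,ugdo,yrai] -> 12 lines: ade xdwem mia irbw ugdo yrai jhk kuob yjdp kqs hdny egjnz
Hunk 6: at line 7 remove [yjdp,kqs] add [jcz,suf,dvzl] -> 13 lines: ade xdwem mia irbw ugdo yrai jhk kuob jcz suf dvzl hdny egjnz
Hunk 7: at line 3 remove [irbw,ugdo,yrai] add [vsdz,cysp,illtp] -> 13 lines: ade xdwem mia vsdz cysp illtp jhk kuob jcz suf dvzl hdny egjnz
Final line count: 13

Answer: 13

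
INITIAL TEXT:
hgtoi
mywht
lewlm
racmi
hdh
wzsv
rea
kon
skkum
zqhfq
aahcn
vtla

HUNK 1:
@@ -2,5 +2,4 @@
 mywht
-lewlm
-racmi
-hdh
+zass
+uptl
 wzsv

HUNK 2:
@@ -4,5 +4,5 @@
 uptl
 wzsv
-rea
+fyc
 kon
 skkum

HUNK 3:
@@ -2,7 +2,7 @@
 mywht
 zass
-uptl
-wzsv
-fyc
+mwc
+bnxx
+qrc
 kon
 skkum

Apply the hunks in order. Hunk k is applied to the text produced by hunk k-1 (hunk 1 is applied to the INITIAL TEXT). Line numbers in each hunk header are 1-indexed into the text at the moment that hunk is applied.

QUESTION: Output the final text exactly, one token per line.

Hunk 1: at line 2 remove [lewlm,racmi,hdh] add [zass,uptl] -> 11 lines: hgtoi mywht zass uptl wzsv rea kon skkum zqhfq aahcn vtla
Hunk 2: at line 4 remove [rea] add [fyc] -> 11 lines: hgtoi mywht zass uptl wzsv fyc kon skkum zqhfq aahcn vtla
Hunk 3: at line 2 remove [uptl,wzsv,fyc] add [mwc,bnxx,qrc] -> 11 lines: hgtoi mywht zass mwc bnxx qrc kon skkum zqhfq aahcn vtla

Answer: hgtoi
mywht
zass
mwc
bnxx
qrc
kon
skkum
zqhfq
aahcn
vtla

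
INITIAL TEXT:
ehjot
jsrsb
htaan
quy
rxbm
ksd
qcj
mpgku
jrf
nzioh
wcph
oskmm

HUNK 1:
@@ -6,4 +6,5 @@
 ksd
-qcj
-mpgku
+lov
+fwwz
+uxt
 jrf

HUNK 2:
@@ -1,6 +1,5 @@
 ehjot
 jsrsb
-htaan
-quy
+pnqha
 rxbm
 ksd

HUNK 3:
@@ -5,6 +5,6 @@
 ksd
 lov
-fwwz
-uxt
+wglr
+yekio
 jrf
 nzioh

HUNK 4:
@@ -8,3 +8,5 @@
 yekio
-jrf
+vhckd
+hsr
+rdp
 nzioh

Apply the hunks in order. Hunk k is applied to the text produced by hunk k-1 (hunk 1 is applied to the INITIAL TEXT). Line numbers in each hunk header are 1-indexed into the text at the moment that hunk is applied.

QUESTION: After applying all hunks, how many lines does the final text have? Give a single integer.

Answer: 14

Derivation:
Hunk 1: at line 6 remove [qcj,mpgku] add [lov,fwwz,uxt] -> 13 lines: ehjot jsrsb htaan quy rxbm ksd lov fwwz uxt jrf nzioh wcph oskmm
Hunk 2: at line 1 remove [htaan,quy] add [pnqha] -> 12 lines: ehjot jsrsb pnqha rxbm ksd lov fwwz uxt jrf nzioh wcph oskmm
Hunk 3: at line 5 remove [fwwz,uxt] add [wglr,yekio] -> 12 lines: ehjot jsrsb pnqha rxbm ksd lov wglr yekio jrf nzioh wcph oskmm
Hunk 4: at line 8 remove [jrf] add [vhckd,hsr,rdp] -> 14 lines: ehjot jsrsb pnqha rxbm ksd lov wglr yekio vhckd hsr rdp nzioh wcph oskmm
Final line count: 14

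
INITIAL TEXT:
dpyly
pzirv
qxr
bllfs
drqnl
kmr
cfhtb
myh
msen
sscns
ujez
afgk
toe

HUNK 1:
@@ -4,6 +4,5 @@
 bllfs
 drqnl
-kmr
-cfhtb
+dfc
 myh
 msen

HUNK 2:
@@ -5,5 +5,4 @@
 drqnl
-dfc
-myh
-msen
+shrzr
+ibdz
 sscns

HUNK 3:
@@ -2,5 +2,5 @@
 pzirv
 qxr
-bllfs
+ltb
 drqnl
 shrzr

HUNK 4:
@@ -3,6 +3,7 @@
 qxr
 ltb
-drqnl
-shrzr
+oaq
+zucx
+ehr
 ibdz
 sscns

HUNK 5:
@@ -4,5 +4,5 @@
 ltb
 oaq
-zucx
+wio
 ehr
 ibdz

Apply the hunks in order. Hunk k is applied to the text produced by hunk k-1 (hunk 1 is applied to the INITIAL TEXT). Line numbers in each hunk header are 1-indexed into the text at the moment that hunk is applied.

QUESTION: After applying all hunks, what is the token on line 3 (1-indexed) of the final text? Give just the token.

Hunk 1: at line 4 remove [kmr,cfhtb] add [dfc] -> 12 lines: dpyly pzirv qxr bllfs drqnl dfc myh msen sscns ujez afgk toe
Hunk 2: at line 5 remove [dfc,myh,msen] add [shrzr,ibdz] -> 11 lines: dpyly pzirv qxr bllfs drqnl shrzr ibdz sscns ujez afgk toe
Hunk 3: at line 2 remove [bllfs] add [ltb] -> 11 lines: dpyly pzirv qxr ltb drqnl shrzr ibdz sscns ujez afgk toe
Hunk 4: at line 3 remove [drqnl,shrzr] add [oaq,zucx,ehr] -> 12 lines: dpyly pzirv qxr ltb oaq zucx ehr ibdz sscns ujez afgk toe
Hunk 5: at line 4 remove [zucx] add [wio] -> 12 lines: dpyly pzirv qxr ltb oaq wio ehr ibdz sscns ujez afgk toe
Final line 3: qxr

Answer: qxr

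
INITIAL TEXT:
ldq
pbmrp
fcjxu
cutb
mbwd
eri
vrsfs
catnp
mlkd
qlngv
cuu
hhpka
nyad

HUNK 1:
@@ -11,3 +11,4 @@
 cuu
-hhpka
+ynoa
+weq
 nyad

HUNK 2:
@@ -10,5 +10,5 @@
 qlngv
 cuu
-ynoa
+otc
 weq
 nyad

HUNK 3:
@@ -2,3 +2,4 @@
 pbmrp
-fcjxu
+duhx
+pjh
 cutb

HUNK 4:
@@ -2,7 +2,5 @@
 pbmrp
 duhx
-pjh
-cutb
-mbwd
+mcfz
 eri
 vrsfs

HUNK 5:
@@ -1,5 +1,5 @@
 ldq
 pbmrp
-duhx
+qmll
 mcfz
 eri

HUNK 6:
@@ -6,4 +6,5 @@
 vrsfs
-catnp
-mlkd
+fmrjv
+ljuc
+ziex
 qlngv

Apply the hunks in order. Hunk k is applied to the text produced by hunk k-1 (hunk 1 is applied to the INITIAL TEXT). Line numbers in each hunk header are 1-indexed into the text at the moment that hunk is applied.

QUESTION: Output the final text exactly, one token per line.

Hunk 1: at line 11 remove [hhpka] add [ynoa,weq] -> 14 lines: ldq pbmrp fcjxu cutb mbwd eri vrsfs catnp mlkd qlngv cuu ynoa weq nyad
Hunk 2: at line 10 remove [ynoa] add [otc] -> 14 lines: ldq pbmrp fcjxu cutb mbwd eri vrsfs catnp mlkd qlngv cuu otc weq nyad
Hunk 3: at line 2 remove [fcjxu] add [duhx,pjh] -> 15 lines: ldq pbmrp duhx pjh cutb mbwd eri vrsfs catnp mlkd qlngv cuu otc weq nyad
Hunk 4: at line 2 remove [pjh,cutb,mbwd] add [mcfz] -> 13 lines: ldq pbmrp duhx mcfz eri vrsfs catnp mlkd qlngv cuu otc weq nyad
Hunk 5: at line 1 remove [duhx] add [qmll] -> 13 lines: ldq pbmrp qmll mcfz eri vrsfs catnp mlkd qlngv cuu otc weq nyad
Hunk 6: at line 6 remove [catnp,mlkd] add [fmrjv,ljuc,ziex] -> 14 lines: ldq pbmrp qmll mcfz eri vrsfs fmrjv ljuc ziex qlngv cuu otc weq nyad

Answer: ldq
pbmrp
qmll
mcfz
eri
vrsfs
fmrjv
ljuc
ziex
qlngv
cuu
otc
weq
nyad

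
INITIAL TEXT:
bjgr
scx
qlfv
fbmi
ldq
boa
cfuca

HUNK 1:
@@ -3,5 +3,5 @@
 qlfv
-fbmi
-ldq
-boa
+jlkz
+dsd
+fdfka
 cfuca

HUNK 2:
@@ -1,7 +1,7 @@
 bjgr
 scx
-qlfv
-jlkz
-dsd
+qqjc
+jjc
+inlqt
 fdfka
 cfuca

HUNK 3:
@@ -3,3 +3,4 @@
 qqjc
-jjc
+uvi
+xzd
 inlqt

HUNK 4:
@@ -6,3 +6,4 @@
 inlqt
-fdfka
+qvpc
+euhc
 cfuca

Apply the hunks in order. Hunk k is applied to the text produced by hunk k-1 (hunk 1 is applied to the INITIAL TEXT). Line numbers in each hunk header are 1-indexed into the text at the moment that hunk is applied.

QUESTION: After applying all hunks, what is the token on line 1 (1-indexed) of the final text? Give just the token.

Hunk 1: at line 3 remove [fbmi,ldq,boa] add [jlkz,dsd,fdfka] -> 7 lines: bjgr scx qlfv jlkz dsd fdfka cfuca
Hunk 2: at line 1 remove [qlfv,jlkz,dsd] add [qqjc,jjc,inlqt] -> 7 lines: bjgr scx qqjc jjc inlqt fdfka cfuca
Hunk 3: at line 3 remove [jjc] add [uvi,xzd] -> 8 lines: bjgr scx qqjc uvi xzd inlqt fdfka cfuca
Hunk 4: at line 6 remove [fdfka] add [qvpc,euhc] -> 9 lines: bjgr scx qqjc uvi xzd inlqt qvpc euhc cfuca
Final line 1: bjgr

Answer: bjgr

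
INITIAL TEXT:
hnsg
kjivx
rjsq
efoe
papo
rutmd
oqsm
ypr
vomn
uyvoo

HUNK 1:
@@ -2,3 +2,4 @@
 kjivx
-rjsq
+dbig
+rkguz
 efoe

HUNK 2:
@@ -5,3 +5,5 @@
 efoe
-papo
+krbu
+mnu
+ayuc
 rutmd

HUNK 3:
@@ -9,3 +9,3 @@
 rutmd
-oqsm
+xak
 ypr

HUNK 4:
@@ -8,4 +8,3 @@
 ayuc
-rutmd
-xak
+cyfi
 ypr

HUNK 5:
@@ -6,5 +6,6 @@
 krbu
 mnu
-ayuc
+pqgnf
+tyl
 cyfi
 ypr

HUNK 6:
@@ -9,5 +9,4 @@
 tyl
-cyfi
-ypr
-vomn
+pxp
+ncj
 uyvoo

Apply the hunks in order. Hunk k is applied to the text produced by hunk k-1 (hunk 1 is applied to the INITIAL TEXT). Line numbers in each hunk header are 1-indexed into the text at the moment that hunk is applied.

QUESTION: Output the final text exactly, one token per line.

Answer: hnsg
kjivx
dbig
rkguz
efoe
krbu
mnu
pqgnf
tyl
pxp
ncj
uyvoo

Derivation:
Hunk 1: at line 2 remove [rjsq] add [dbig,rkguz] -> 11 lines: hnsg kjivx dbig rkguz efoe papo rutmd oqsm ypr vomn uyvoo
Hunk 2: at line 5 remove [papo] add [krbu,mnu,ayuc] -> 13 lines: hnsg kjivx dbig rkguz efoe krbu mnu ayuc rutmd oqsm ypr vomn uyvoo
Hunk 3: at line 9 remove [oqsm] add [xak] -> 13 lines: hnsg kjivx dbig rkguz efoe krbu mnu ayuc rutmd xak ypr vomn uyvoo
Hunk 4: at line 8 remove [rutmd,xak] add [cyfi] -> 12 lines: hnsg kjivx dbig rkguz efoe krbu mnu ayuc cyfi ypr vomn uyvoo
Hunk 5: at line 6 remove [ayuc] add [pqgnf,tyl] -> 13 lines: hnsg kjivx dbig rkguz efoe krbu mnu pqgnf tyl cyfi ypr vomn uyvoo
Hunk 6: at line 9 remove [cyfi,ypr,vomn] add [pxp,ncj] -> 12 lines: hnsg kjivx dbig rkguz efoe krbu mnu pqgnf tyl pxp ncj uyvoo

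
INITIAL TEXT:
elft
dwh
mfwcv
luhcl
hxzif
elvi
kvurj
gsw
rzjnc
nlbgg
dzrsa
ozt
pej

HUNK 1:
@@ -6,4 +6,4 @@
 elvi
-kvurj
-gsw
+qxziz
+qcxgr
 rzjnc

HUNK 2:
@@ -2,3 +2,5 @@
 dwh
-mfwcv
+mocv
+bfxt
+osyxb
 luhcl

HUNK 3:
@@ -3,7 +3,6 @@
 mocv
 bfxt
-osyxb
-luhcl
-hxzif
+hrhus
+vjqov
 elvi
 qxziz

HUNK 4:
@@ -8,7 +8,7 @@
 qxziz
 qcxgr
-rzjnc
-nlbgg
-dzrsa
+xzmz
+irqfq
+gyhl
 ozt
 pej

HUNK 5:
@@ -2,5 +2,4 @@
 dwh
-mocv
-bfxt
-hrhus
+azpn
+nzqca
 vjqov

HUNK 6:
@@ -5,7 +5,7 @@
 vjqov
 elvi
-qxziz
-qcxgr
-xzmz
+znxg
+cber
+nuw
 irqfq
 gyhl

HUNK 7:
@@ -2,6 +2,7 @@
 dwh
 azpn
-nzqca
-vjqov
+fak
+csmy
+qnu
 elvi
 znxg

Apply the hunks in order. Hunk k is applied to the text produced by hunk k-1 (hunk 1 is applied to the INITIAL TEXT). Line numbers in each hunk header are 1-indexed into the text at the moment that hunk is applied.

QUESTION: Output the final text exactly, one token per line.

Hunk 1: at line 6 remove [kvurj,gsw] add [qxziz,qcxgr] -> 13 lines: elft dwh mfwcv luhcl hxzif elvi qxziz qcxgr rzjnc nlbgg dzrsa ozt pej
Hunk 2: at line 2 remove [mfwcv] add [mocv,bfxt,osyxb] -> 15 lines: elft dwh mocv bfxt osyxb luhcl hxzif elvi qxziz qcxgr rzjnc nlbgg dzrsa ozt pej
Hunk 3: at line 3 remove [osyxb,luhcl,hxzif] add [hrhus,vjqov] -> 14 lines: elft dwh mocv bfxt hrhus vjqov elvi qxziz qcxgr rzjnc nlbgg dzrsa ozt pej
Hunk 4: at line 8 remove [rzjnc,nlbgg,dzrsa] add [xzmz,irqfq,gyhl] -> 14 lines: elft dwh mocv bfxt hrhus vjqov elvi qxziz qcxgr xzmz irqfq gyhl ozt pej
Hunk 5: at line 2 remove [mocv,bfxt,hrhus] add [azpn,nzqca] -> 13 lines: elft dwh azpn nzqca vjqov elvi qxziz qcxgr xzmz irqfq gyhl ozt pej
Hunk 6: at line 5 remove [qxziz,qcxgr,xzmz] add [znxg,cber,nuw] -> 13 lines: elft dwh azpn nzqca vjqov elvi znxg cber nuw irqfq gyhl ozt pej
Hunk 7: at line 2 remove [nzqca,vjqov] add [fak,csmy,qnu] -> 14 lines: elft dwh azpn fak csmy qnu elvi znxg cber nuw irqfq gyhl ozt pej

Answer: elft
dwh
azpn
fak
csmy
qnu
elvi
znxg
cber
nuw
irqfq
gyhl
ozt
pej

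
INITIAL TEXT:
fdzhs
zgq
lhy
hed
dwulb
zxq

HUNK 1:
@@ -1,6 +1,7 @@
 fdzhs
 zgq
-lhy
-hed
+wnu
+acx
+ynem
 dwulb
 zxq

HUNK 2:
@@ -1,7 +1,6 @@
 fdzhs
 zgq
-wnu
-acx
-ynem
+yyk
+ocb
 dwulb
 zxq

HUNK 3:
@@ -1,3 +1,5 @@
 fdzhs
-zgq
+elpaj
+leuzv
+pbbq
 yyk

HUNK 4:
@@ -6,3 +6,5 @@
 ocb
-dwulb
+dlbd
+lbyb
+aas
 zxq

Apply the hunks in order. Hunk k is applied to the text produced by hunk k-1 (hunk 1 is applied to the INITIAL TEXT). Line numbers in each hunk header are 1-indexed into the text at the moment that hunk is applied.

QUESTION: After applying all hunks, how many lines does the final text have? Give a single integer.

Answer: 10

Derivation:
Hunk 1: at line 1 remove [lhy,hed] add [wnu,acx,ynem] -> 7 lines: fdzhs zgq wnu acx ynem dwulb zxq
Hunk 2: at line 1 remove [wnu,acx,ynem] add [yyk,ocb] -> 6 lines: fdzhs zgq yyk ocb dwulb zxq
Hunk 3: at line 1 remove [zgq] add [elpaj,leuzv,pbbq] -> 8 lines: fdzhs elpaj leuzv pbbq yyk ocb dwulb zxq
Hunk 4: at line 6 remove [dwulb] add [dlbd,lbyb,aas] -> 10 lines: fdzhs elpaj leuzv pbbq yyk ocb dlbd lbyb aas zxq
Final line count: 10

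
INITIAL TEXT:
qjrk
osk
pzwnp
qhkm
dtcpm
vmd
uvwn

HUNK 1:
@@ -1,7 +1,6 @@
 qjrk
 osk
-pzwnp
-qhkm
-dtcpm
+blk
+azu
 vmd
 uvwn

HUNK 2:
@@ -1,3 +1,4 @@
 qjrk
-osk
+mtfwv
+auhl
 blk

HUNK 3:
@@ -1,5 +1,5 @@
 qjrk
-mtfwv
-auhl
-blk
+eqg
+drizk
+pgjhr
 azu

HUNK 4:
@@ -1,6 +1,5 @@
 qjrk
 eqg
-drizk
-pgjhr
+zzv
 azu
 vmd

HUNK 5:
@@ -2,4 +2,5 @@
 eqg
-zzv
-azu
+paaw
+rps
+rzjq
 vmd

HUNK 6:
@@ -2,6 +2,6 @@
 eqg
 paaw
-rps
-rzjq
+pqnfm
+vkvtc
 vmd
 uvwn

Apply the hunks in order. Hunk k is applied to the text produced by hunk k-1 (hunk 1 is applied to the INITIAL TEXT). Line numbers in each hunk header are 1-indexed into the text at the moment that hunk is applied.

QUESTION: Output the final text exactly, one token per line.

Answer: qjrk
eqg
paaw
pqnfm
vkvtc
vmd
uvwn

Derivation:
Hunk 1: at line 1 remove [pzwnp,qhkm,dtcpm] add [blk,azu] -> 6 lines: qjrk osk blk azu vmd uvwn
Hunk 2: at line 1 remove [osk] add [mtfwv,auhl] -> 7 lines: qjrk mtfwv auhl blk azu vmd uvwn
Hunk 3: at line 1 remove [mtfwv,auhl,blk] add [eqg,drizk,pgjhr] -> 7 lines: qjrk eqg drizk pgjhr azu vmd uvwn
Hunk 4: at line 1 remove [drizk,pgjhr] add [zzv] -> 6 lines: qjrk eqg zzv azu vmd uvwn
Hunk 5: at line 2 remove [zzv,azu] add [paaw,rps,rzjq] -> 7 lines: qjrk eqg paaw rps rzjq vmd uvwn
Hunk 6: at line 2 remove [rps,rzjq] add [pqnfm,vkvtc] -> 7 lines: qjrk eqg paaw pqnfm vkvtc vmd uvwn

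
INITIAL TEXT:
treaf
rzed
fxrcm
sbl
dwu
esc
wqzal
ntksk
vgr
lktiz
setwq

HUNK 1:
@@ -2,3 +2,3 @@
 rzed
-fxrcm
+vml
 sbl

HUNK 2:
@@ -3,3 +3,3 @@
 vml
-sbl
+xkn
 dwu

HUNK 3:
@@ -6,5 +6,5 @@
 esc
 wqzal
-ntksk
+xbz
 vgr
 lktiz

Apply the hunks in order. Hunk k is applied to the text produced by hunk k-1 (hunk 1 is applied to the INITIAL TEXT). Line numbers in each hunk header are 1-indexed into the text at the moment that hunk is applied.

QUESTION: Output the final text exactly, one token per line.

Answer: treaf
rzed
vml
xkn
dwu
esc
wqzal
xbz
vgr
lktiz
setwq

Derivation:
Hunk 1: at line 2 remove [fxrcm] add [vml] -> 11 lines: treaf rzed vml sbl dwu esc wqzal ntksk vgr lktiz setwq
Hunk 2: at line 3 remove [sbl] add [xkn] -> 11 lines: treaf rzed vml xkn dwu esc wqzal ntksk vgr lktiz setwq
Hunk 3: at line 6 remove [ntksk] add [xbz] -> 11 lines: treaf rzed vml xkn dwu esc wqzal xbz vgr lktiz setwq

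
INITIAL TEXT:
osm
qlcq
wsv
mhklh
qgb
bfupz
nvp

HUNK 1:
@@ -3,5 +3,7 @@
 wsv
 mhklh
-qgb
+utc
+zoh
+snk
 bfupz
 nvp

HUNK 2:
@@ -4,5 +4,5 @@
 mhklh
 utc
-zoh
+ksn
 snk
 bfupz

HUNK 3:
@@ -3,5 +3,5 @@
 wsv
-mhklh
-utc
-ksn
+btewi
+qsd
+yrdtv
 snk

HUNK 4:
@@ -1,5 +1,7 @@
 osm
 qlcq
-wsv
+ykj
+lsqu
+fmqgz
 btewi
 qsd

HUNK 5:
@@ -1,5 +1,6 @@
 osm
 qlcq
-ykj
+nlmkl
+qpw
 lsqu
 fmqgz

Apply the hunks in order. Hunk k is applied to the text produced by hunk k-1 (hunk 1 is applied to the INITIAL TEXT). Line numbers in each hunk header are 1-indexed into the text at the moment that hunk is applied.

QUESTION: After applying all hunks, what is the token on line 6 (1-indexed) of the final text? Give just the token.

Answer: fmqgz

Derivation:
Hunk 1: at line 3 remove [qgb] add [utc,zoh,snk] -> 9 lines: osm qlcq wsv mhklh utc zoh snk bfupz nvp
Hunk 2: at line 4 remove [zoh] add [ksn] -> 9 lines: osm qlcq wsv mhklh utc ksn snk bfupz nvp
Hunk 3: at line 3 remove [mhklh,utc,ksn] add [btewi,qsd,yrdtv] -> 9 lines: osm qlcq wsv btewi qsd yrdtv snk bfupz nvp
Hunk 4: at line 1 remove [wsv] add [ykj,lsqu,fmqgz] -> 11 lines: osm qlcq ykj lsqu fmqgz btewi qsd yrdtv snk bfupz nvp
Hunk 5: at line 1 remove [ykj] add [nlmkl,qpw] -> 12 lines: osm qlcq nlmkl qpw lsqu fmqgz btewi qsd yrdtv snk bfupz nvp
Final line 6: fmqgz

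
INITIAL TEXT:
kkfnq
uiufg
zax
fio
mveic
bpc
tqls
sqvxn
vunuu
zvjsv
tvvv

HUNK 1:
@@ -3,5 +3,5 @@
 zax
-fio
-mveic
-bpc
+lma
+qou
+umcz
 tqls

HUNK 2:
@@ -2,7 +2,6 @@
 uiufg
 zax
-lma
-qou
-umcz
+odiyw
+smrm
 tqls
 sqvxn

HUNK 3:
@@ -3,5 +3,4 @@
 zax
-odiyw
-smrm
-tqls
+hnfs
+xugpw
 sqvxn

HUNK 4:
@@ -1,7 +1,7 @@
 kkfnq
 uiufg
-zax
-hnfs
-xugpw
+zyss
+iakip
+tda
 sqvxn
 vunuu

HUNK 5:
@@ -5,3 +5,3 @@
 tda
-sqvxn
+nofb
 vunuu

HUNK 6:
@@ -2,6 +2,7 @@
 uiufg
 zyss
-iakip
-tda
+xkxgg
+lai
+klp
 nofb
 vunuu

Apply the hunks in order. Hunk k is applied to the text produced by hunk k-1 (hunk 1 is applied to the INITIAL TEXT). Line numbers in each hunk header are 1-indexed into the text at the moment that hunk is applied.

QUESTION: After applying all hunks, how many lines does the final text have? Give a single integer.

Answer: 10

Derivation:
Hunk 1: at line 3 remove [fio,mveic,bpc] add [lma,qou,umcz] -> 11 lines: kkfnq uiufg zax lma qou umcz tqls sqvxn vunuu zvjsv tvvv
Hunk 2: at line 2 remove [lma,qou,umcz] add [odiyw,smrm] -> 10 lines: kkfnq uiufg zax odiyw smrm tqls sqvxn vunuu zvjsv tvvv
Hunk 3: at line 3 remove [odiyw,smrm,tqls] add [hnfs,xugpw] -> 9 lines: kkfnq uiufg zax hnfs xugpw sqvxn vunuu zvjsv tvvv
Hunk 4: at line 1 remove [zax,hnfs,xugpw] add [zyss,iakip,tda] -> 9 lines: kkfnq uiufg zyss iakip tda sqvxn vunuu zvjsv tvvv
Hunk 5: at line 5 remove [sqvxn] add [nofb] -> 9 lines: kkfnq uiufg zyss iakip tda nofb vunuu zvjsv tvvv
Hunk 6: at line 2 remove [iakip,tda] add [xkxgg,lai,klp] -> 10 lines: kkfnq uiufg zyss xkxgg lai klp nofb vunuu zvjsv tvvv
Final line count: 10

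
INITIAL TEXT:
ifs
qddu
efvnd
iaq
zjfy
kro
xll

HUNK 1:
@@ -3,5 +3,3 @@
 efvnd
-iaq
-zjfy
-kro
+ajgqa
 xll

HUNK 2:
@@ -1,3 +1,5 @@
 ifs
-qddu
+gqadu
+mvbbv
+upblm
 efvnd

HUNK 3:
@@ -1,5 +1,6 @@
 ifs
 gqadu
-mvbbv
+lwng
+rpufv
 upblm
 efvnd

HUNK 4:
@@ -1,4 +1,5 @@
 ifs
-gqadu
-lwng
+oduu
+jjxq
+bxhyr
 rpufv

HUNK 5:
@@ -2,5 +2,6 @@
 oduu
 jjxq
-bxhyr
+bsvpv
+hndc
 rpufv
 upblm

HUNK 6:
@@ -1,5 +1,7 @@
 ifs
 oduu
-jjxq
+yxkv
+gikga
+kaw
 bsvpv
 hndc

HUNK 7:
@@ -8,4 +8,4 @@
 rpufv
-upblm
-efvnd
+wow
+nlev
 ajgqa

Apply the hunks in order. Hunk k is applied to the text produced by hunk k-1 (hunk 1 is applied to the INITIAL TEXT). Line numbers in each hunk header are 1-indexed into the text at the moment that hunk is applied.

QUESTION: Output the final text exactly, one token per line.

Answer: ifs
oduu
yxkv
gikga
kaw
bsvpv
hndc
rpufv
wow
nlev
ajgqa
xll

Derivation:
Hunk 1: at line 3 remove [iaq,zjfy,kro] add [ajgqa] -> 5 lines: ifs qddu efvnd ajgqa xll
Hunk 2: at line 1 remove [qddu] add [gqadu,mvbbv,upblm] -> 7 lines: ifs gqadu mvbbv upblm efvnd ajgqa xll
Hunk 3: at line 1 remove [mvbbv] add [lwng,rpufv] -> 8 lines: ifs gqadu lwng rpufv upblm efvnd ajgqa xll
Hunk 4: at line 1 remove [gqadu,lwng] add [oduu,jjxq,bxhyr] -> 9 lines: ifs oduu jjxq bxhyr rpufv upblm efvnd ajgqa xll
Hunk 5: at line 2 remove [bxhyr] add [bsvpv,hndc] -> 10 lines: ifs oduu jjxq bsvpv hndc rpufv upblm efvnd ajgqa xll
Hunk 6: at line 1 remove [jjxq] add [yxkv,gikga,kaw] -> 12 lines: ifs oduu yxkv gikga kaw bsvpv hndc rpufv upblm efvnd ajgqa xll
Hunk 7: at line 8 remove [upblm,efvnd] add [wow,nlev] -> 12 lines: ifs oduu yxkv gikga kaw bsvpv hndc rpufv wow nlev ajgqa xll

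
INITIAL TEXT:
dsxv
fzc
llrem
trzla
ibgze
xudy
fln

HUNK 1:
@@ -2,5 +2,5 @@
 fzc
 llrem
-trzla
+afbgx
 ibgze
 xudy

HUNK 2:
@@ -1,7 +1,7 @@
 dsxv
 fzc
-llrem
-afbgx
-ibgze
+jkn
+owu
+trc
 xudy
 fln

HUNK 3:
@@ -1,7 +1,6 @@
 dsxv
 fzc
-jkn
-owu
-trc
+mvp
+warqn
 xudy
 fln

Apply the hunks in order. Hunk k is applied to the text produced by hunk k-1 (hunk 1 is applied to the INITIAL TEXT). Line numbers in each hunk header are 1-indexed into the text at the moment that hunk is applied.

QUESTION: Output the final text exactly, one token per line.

Hunk 1: at line 2 remove [trzla] add [afbgx] -> 7 lines: dsxv fzc llrem afbgx ibgze xudy fln
Hunk 2: at line 1 remove [llrem,afbgx,ibgze] add [jkn,owu,trc] -> 7 lines: dsxv fzc jkn owu trc xudy fln
Hunk 3: at line 1 remove [jkn,owu,trc] add [mvp,warqn] -> 6 lines: dsxv fzc mvp warqn xudy fln

Answer: dsxv
fzc
mvp
warqn
xudy
fln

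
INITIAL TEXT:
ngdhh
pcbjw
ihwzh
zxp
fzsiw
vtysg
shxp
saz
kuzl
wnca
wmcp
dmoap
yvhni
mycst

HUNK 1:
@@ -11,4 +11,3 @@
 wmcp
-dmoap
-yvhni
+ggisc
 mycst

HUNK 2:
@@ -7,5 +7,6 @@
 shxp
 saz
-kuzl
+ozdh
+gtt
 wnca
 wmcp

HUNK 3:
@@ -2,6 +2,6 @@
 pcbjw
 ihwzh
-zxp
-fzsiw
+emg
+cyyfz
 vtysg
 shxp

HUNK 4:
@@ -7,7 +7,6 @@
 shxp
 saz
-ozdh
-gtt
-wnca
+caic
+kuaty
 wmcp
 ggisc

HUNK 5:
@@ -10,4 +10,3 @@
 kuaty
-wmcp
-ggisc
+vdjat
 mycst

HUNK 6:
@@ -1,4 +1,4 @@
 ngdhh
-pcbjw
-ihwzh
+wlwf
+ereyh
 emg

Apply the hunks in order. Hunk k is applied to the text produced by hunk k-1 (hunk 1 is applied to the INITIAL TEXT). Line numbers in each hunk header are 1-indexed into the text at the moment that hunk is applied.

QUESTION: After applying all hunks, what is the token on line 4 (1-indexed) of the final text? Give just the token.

Answer: emg

Derivation:
Hunk 1: at line 11 remove [dmoap,yvhni] add [ggisc] -> 13 lines: ngdhh pcbjw ihwzh zxp fzsiw vtysg shxp saz kuzl wnca wmcp ggisc mycst
Hunk 2: at line 7 remove [kuzl] add [ozdh,gtt] -> 14 lines: ngdhh pcbjw ihwzh zxp fzsiw vtysg shxp saz ozdh gtt wnca wmcp ggisc mycst
Hunk 3: at line 2 remove [zxp,fzsiw] add [emg,cyyfz] -> 14 lines: ngdhh pcbjw ihwzh emg cyyfz vtysg shxp saz ozdh gtt wnca wmcp ggisc mycst
Hunk 4: at line 7 remove [ozdh,gtt,wnca] add [caic,kuaty] -> 13 lines: ngdhh pcbjw ihwzh emg cyyfz vtysg shxp saz caic kuaty wmcp ggisc mycst
Hunk 5: at line 10 remove [wmcp,ggisc] add [vdjat] -> 12 lines: ngdhh pcbjw ihwzh emg cyyfz vtysg shxp saz caic kuaty vdjat mycst
Hunk 6: at line 1 remove [pcbjw,ihwzh] add [wlwf,ereyh] -> 12 lines: ngdhh wlwf ereyh emg cyyfz vtysg shxp saz caic kuaty vdjat mycst
Final line 4: emg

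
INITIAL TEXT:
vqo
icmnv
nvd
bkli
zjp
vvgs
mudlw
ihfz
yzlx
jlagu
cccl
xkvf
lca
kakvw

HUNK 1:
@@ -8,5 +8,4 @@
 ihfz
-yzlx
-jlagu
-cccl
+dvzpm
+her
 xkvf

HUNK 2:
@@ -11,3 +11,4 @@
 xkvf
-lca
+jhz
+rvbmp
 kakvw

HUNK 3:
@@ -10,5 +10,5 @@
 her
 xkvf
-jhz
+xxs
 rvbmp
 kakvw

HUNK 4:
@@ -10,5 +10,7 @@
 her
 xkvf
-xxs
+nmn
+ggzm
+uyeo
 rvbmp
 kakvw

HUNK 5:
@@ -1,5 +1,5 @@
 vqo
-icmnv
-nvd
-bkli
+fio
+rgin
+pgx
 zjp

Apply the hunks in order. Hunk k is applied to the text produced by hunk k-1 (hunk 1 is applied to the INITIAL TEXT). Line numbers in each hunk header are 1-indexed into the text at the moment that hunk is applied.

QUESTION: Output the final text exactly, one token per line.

Answer: vqo
fio
rgin
pgx
zjp
vvgs
mudlw
ihfz
dvzpm
her
xkvf
nmn
ggzm
uyeo
rvbmp
kakvw

Derivation:
Hunk 1: at line 8 remove [yzlx,jlagu,cccl] add [dvzpm,her] -> 13 lines: vqo icmnv nvd bkli zjp vvgs mudlw ihfz dvzpm her xkvf lca kakvw
Hunk 2: at line 11 remove [lca] add [jhz,rvbmp] -> 14 lines: vqo icmnv nvd bkli zjp vvgs mudlw ihfz dvzpm her xkvf jhz rvbmp kakvw
Hunk 3: at line 10 remove [jhz] add [xxs] -> 14 lines: vqo icmnv nvd bkli zjp vvgs mudlw ihfz dvzpm her xkvf xxs rvbmp kakvw
Hunk 4: at line 10 remove [xxs] add [nmn,ggzm,uyeo] -> 16 lines: vqo icmnv nvd bkli zjp vvgs mudlw ihfz dvzpm her xkvf nmn ggzm uyeo rvbmp kakvw
Hunk 5: at line 1 remove [icmnv,nvd,bkli] add [fio,rgin,pgx] -> 16 lines: vqo fio rgin pgx zjp vvgs mudlw ihfz dvzpm her xkvf nmn ggzm uyeo rvbmp kakvw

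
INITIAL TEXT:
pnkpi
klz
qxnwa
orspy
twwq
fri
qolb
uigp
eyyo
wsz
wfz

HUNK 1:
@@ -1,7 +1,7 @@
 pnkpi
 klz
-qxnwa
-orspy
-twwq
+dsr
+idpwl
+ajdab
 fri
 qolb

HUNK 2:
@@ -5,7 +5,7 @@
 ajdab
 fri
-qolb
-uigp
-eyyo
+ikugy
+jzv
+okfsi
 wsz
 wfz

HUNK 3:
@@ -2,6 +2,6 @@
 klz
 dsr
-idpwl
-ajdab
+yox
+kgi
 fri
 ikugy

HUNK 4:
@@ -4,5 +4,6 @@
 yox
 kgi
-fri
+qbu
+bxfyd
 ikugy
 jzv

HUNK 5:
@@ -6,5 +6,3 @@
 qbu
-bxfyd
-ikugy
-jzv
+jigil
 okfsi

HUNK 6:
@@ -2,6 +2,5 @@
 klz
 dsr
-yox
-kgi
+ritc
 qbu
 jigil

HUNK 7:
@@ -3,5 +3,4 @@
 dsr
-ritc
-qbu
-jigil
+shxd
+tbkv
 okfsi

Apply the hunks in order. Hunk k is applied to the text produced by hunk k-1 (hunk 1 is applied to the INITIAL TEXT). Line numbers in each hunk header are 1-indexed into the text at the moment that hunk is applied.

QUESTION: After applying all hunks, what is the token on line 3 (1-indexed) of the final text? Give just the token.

Hunk 1: at line 1 remove [qxnwa,orspy,twwq] add [dsr,idpwl,ajdab] -> 11 lines: pnkpi klz dsr idpwl ajdab fri qolb uigp eyyo wsz wfz
Hunk 2: at line 5 remove [qolb,uigp,eyyo] add [ikugy,jzv,okfsi] -> 11 lines: pnkpi klz dsr idpwl ajdab fri ikugy jzv okfsi wsz wfz
Hunk 3: at line 2 remove [idpwl,ajdab] add [yox,kgi] -> 11 lines: pnkpi klz dsr yox kgi fri ikugy jzv okfsi wsz wfz
Hunk 4: at line 4 remove [fri] add [qbu,bxfyd] -> 12 lines: pnkpi klz dsr yox kgi qbu bxfyd ikugy jzv okfsi wsz wfz
Hunk 5: at line 6 remove [bxfyd,ikugy,jzv] add [jigil] -> 10 lines: pnkpi klz dsr yox kgi qbu jigil okfsi wsz wfz
Hunk 6: at line 2 remove [yox,kgi] add [ritc] -> 9 lines: pnkpi klz dsr ritc qbu jigil okfsi wsz wfz
Hunk 7: at line 3 remove [ritc,qbu,jigil] add [shxd,tbkv] -> 8 lines: pnkpi klz dsr shxd tbkv okfsi wsz wfz
Final line 3: dsr

Answer: dsr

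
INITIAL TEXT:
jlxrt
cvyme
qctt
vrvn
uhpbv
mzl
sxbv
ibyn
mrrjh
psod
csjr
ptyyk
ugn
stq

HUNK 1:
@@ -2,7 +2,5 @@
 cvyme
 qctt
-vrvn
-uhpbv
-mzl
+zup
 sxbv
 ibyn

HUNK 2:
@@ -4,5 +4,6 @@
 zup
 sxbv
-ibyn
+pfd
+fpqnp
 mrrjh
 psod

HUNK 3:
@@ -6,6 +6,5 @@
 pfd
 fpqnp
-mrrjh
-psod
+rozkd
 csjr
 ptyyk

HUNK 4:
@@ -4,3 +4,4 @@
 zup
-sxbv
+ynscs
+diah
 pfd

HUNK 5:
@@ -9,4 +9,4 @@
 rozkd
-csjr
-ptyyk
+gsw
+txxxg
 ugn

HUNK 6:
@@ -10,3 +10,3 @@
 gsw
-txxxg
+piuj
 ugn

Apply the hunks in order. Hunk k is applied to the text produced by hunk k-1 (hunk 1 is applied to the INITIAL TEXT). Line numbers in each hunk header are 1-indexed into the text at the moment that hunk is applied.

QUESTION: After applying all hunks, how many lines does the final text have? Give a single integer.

Answer: 13

Derivation:
Hunk 1: at line 2 remove [vrvn,uhpbv,mzl] add [zup] -> 12 lines: jlxrt cvyme qctt zup sxbv ibyn mrrjh psod csjr ptyyk ugn stq
Hunk 2: at line 4 remove [ibyn] add [pfd,fpqnp] -> 13 lines: jlxrt cvyme qctt zup sxbv pfd fpqnp mrrjh psod csjr ptyyk ugn stq
Hunk 3: at line 6 remove [mrrjh,psod] add [rozkd] -> 12 lines: jlxrt cvyme qctt zup sxbv pfd fpqnp rozkd csjr ptyyk ugn stq
Hunk 4: at line 4 remove [sxbv] add [ynscs,diah] -> 13 lines: jlxrt cvyme qctt zup ynscs diah pfd fpqnp rozkd csjr ptyyk ugn stq
Hunk 5: at line 9 remove [csjr,ptyyk] add [gsw,txxxg] -> 13 lines: jlxrt cvyme qctt zup ynscs diah pfd fpqnp rozkd gsw txxxg ugn stq
Hunk 6: at line 10 remove [txxxg] add [piuj] -> 13 lines: jlxrt cvyme qctt zup ynscs diah pfd fpqnp rozkd gsw piuj ugn stq
Final line count: 13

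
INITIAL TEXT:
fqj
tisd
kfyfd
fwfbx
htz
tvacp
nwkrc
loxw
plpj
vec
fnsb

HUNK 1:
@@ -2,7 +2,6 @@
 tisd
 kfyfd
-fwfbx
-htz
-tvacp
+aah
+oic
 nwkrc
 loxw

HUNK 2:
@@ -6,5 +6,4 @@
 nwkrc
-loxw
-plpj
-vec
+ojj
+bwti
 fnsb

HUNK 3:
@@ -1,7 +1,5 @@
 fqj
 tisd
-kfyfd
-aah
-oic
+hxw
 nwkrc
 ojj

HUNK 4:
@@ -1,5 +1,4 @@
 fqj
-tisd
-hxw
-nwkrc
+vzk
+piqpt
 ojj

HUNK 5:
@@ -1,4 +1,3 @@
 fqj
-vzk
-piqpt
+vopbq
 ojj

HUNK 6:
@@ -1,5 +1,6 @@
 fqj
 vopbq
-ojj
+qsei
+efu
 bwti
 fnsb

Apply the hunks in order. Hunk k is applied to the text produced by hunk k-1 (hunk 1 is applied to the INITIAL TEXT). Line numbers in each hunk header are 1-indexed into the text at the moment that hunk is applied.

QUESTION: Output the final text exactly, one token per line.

Hunk 1: at line 2 remove [fwfbx,htz,tvacp] add [aah,oic] -> 10 lines: fqj tisd kfyfd aah oic nwkrc loxw plpj vec fnsb
Hunk 2: at line 6 remove [loxw,plpj,vec] add [ojj,bwti] -> 9 lines: fqj tisd kfyfd aah oic nwkrc ojj bwti fnsb
Hunk 3: at line 1 remove [kfyfd,aah,oic] add [hxw] -> 7 lines: fqj tisd hxw nwkrc ojj bwti fnsb
Hunk 4: at line 1 remove [tisd,hxw,nwkrc] add [vzk,piqpt] -> 6 lines: fqj vzk piqpt ojj bwti fnsb
Hunk 5: at line 1 remove [vzk,piqpt] add [vopbq] -> 5 lines: fqj vopbq ojj bwti fnsb
Hunk 6: at line 1 remove [ojj] add [qsei,efu] -> 6 lines: fqj vopbq qsei efu bwti fnsb

Answer: fqj
vopbq
qsei
efu
bwti
fnsb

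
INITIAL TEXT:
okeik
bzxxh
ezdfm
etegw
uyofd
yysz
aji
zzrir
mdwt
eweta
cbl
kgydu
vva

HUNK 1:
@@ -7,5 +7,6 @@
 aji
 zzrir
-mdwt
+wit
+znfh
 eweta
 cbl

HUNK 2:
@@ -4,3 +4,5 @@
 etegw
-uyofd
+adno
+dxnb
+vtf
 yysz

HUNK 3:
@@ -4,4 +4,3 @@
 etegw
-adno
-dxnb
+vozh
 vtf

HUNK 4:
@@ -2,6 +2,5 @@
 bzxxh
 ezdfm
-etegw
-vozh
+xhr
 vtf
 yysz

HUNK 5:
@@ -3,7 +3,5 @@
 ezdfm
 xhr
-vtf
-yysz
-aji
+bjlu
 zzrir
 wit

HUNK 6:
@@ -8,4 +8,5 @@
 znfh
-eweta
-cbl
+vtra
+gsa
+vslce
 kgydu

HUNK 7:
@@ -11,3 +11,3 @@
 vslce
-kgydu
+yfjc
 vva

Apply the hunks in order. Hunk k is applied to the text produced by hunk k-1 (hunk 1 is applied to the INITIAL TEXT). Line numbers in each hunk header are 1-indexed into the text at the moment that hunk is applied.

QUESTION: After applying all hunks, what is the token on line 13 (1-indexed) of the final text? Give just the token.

Hunk 1: at line 7 remove [mdwt] add [wit,znfh] -> 14 lines: okeik bzxxh ezdfm etegw uyofd yysz aji zzrir wit znfh eweta cbl kgydu vva
Hunk 2: at line 4 remove [uyofd] add [adno,dxnb,vtf] -> 16 lines: okeik bzxxh ezdfm etegw adno dxnb vtf yysz aji zzrir wit znfh eweta cbl kgydu vva
Hunk 3: at line 4 remove [adno,dxnb] add [vozh] -> 15 lines: okeik bzxxh ezdfm etegw vozh vtf yysz aji zzrir wit znfh eweta cbl kgydu vva
Hunk 4: at line 2 remove [etegw,vozh] add [xhr] -> 14 lines: okeik bzxxh ezdfm xhr vtf yysz aji zzrir wit znfh eweta cbl kgydu vva
Hunk 5: at line 3 remove [vtf,yysz,aji] add [bjlu] -> 12 lines: okeik bzxxh ezdfm xhr bjlu zzrir wit znfh eweta cbl kgydu vva
Hunk 6: at line 8 remove [eweta,cbl] add [vtra,gsa,vslce] -> 13 lines: okeik bzxxh ezdfm xhr bjlu zzrir wit znfh vtra gsa vslce kgydu vva
Hunk 7: at line 11 remove [kgydu] add [yfjc] -> 13 lines: okeik bzxxh ezdfm xhr bjlu zzrir wit znfh vtra gsa vslce yfjc vva
Final line 13: vva

Answer: vva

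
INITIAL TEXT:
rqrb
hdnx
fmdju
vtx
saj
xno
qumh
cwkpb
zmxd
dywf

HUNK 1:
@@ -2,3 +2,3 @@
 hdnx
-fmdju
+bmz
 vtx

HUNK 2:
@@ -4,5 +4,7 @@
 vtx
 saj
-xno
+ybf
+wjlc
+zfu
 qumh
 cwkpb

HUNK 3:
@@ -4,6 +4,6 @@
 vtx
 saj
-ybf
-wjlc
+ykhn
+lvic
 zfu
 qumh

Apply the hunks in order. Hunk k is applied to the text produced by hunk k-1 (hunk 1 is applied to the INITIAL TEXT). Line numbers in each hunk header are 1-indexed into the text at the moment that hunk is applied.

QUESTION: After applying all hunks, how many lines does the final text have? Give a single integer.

Answer: 12

Derivation:
Hunk 1: at line 2 remove [fmdju] add [bmz] -> 10 lines: rqrb hdnx bmz vtx saj xno qumh cwkpb zmxd dywf
Hunk 2: at line 4 remove [xno] add [ybf,wjlc,zfu] -> 12 lines: rqrb hdnx bmz vtx saj ybf wjlc zfu qumh cwkpb zmxd dywf
Hunk 3: at line 4 remove [ybf,wjlc] add [ykhn,lvic] -> 12 lines: rqrb hdnx bmz vtx saj ykhn lvic zfu qumh cwkpb zmxd dywf
Final line count: 12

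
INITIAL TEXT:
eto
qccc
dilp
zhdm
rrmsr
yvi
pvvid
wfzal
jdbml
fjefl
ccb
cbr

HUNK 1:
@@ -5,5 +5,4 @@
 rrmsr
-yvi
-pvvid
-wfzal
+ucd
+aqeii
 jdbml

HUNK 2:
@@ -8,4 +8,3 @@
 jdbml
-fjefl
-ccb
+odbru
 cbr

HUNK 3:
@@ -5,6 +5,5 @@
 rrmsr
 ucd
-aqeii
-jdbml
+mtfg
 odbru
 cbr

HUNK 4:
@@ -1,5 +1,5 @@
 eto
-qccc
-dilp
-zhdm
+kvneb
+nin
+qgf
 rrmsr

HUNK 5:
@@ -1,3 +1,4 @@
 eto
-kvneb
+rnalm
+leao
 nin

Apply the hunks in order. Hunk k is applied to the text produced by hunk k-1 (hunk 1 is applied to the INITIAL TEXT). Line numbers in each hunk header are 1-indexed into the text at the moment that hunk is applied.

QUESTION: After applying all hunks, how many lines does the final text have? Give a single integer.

Hunk 1: at line 5 remove [yvi,pvvid,wfzal] add [ucd,aqeii] -> 11 lines: eto qccc dilp zhdm rrmsr ucd aqeii jdbml fjefl ccb cbr
Hunk 2: at line 8 remove [fjefl,ccb] add [odbru] -> 10 lines: eto qccc dilp zhdm rrmsr ucd aqeii jdbml odbru cbr
Hunk 3: at line 5 remove [aqeii,jdbml] add [mtfg] -> 9 lines: eto qccc dilp zhdm rrmsr ucd mtfg odbru cbr
Hunk 4: at line 1 remove [qccc,dilp,zhdm] add [kvneb,nin,qgf] -> 9 lines: eto kvneb nin qgf rrmsr ucd mtfg odbru cbr
Hunk 5: at line 1 remove [kvneb] add [rnalm,leao] -> 10 lines: eto rnalm leao nin qgf rrmsr ucd mtfg odbru cbr
Final line count: 10

Answer: 10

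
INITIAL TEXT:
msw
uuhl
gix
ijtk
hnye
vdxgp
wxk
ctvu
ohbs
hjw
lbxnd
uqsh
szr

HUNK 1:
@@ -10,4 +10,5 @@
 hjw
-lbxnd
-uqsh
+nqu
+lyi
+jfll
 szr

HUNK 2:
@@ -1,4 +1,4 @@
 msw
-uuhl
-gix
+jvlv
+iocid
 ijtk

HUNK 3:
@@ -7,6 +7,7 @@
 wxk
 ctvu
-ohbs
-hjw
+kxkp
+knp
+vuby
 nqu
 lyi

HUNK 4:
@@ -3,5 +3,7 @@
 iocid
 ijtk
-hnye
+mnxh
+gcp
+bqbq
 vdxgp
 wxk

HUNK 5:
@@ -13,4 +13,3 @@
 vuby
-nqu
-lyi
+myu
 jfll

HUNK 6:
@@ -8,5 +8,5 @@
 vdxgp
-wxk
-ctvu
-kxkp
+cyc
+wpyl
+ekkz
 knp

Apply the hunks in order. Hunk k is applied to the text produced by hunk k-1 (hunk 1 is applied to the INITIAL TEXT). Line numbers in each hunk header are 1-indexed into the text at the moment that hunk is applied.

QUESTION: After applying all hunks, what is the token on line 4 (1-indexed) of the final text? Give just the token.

Answer: ijtk

Derivation:
Hunk 1: at line 10 remove [lbxnd,uqsh] add [nqu,lyi,jfll] -> 14 lines: msw uuhl gix ijtk hnye vdxgp wxk ctvu ohbs hjw nqu lyi jfll szr
Hunk 2: at line 1 remove [uuhl,gix] add [jvlv,iocid] -> 14 lines: msw jvlv iocid ijtk hnye vdxgp wxk ctvu ohbs hjw nqu lyi jfll szr
Hunk 3: at line 7 remove [ohbs,hjw] add [kxkp,knp,vuby] -> 15 lines: msw jvlv iocid ijtk hnye vdxgp wxk ctvu kxkp knp vuby nqu lyi jfll szr
Hunk 4: at line 3 remove [hnye] add [mnxh,gcp,bqbq] -> 17 lines: msw jvlv iocid ijtk mnxh gcp bqbq vdxgp wxk ctvu kxkp knp vuby nqu lyi jfll szr
Hunk 5: at line 13 remove [nqu,lyi] add [myu] -> 16 lines: msw jvlv iocid ijtk mnxh gcp bqbq vdxgp wxk ctvu kxkp knp vuby myu jfll szr
Hunk 6: at line 8 remove [wxk,ctvu,kxkp] add [cyc,wpyl,ekkz] -> 16 lines: msw jvlv iocid ijtk mnxh gcp bqbq vdxgp cyc wpyl ekkz knp vuby myu jfll szr
Final line 4: ijtk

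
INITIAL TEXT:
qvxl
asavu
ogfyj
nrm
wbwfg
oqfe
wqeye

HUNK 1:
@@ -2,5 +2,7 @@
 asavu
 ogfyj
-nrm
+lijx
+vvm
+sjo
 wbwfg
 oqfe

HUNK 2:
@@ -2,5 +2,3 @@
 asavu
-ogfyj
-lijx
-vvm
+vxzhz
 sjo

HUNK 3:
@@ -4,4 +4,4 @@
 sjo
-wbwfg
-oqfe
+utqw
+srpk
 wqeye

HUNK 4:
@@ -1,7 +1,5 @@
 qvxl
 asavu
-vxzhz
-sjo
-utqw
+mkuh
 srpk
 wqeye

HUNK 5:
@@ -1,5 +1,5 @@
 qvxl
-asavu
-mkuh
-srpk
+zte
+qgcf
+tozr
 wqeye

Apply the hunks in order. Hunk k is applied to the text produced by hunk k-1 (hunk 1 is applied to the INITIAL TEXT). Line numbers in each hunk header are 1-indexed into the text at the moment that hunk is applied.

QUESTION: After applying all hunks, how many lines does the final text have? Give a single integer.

Answer: 5

Derivation:
Hunk 1: at line 2 remove [nrm] add [lijx,vvm,sjo] -> 9 lines: qvxl asavu ogfyj lijx vvm sjo wbwfg oqfe wqeye
Hunk 2: at line 2 remove [ogfyj,lijx,vvm] add [vxzhz] -> 7 lines: qvxl asavu vxzhz sjo wbwfg oqfe wqeye
Hunk 3: at line 4 remove [wbwfg,oqfe] add [utqw,srpk] -> 7 lines: qvxl asavu vxzhz sjo utqw srpk wqeye
Hunk 4: at line 1 remove [vxzhz,sjo,utqw] add [mkuh] -> 5 lines: qvxl asavu mkuh srpk wqeye
Hunk 5: at line 1 remove [asavu,mkuh,srpk] add [zte,qgcf,tozr] -> 5 lines: qvxl zte qgcf tozr wqeye
Final line count: 5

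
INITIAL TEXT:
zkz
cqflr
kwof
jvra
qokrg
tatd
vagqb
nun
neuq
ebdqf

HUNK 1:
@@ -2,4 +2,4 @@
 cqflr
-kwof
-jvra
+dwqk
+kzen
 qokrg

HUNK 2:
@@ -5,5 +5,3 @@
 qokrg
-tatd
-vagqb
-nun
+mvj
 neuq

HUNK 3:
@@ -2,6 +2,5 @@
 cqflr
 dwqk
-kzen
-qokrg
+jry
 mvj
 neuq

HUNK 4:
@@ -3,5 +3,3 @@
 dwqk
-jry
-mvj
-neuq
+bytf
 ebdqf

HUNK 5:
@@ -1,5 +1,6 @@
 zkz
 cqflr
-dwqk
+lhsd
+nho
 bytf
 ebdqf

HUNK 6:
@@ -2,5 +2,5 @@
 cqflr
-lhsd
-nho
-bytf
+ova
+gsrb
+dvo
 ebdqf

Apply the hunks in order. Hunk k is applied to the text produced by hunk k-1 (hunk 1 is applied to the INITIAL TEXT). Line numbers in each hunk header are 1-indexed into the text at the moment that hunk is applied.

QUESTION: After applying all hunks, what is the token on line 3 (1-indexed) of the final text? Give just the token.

Answer: ova

Derivation:
Hunk 1: at line 2 remove [kwof,jvra] add [dwqk,kzen] -> 10 lines: zkz cqflr dwqk kzen qokrg tatd vagqb nun neuq ebdqf
Hunk 2: at line 5 remove [tatd,vagqb,nun] add [mvj] -> 8 lines: zkz cqflr dwqk kzen qokrg mvj neuq ebdqf
Hunk 3: at line 2 remove [kzen,qokrg] add [jry] -> 7 lines: zkz cqflr dwqk jry mvj neuq ebdqf
Hunk 4: at line 3 remove [jry,mvj,neuq] add [bytf] -> 5 lines: zkz cqflr dwqk bytf ebdqf
Hunk 5: at line 1 remove [dwqk] add [lhsd,nho] -> 6 lines: zkz cqflr lhsd nho bytf ebdqf
Hunk 6: at line 2 remove [lhsd,nho,bytf] add [ova,gsrb,dvo] -> 6 lines: zkz cqflr ova gsrb dvo ebdqf
Final line 3: ova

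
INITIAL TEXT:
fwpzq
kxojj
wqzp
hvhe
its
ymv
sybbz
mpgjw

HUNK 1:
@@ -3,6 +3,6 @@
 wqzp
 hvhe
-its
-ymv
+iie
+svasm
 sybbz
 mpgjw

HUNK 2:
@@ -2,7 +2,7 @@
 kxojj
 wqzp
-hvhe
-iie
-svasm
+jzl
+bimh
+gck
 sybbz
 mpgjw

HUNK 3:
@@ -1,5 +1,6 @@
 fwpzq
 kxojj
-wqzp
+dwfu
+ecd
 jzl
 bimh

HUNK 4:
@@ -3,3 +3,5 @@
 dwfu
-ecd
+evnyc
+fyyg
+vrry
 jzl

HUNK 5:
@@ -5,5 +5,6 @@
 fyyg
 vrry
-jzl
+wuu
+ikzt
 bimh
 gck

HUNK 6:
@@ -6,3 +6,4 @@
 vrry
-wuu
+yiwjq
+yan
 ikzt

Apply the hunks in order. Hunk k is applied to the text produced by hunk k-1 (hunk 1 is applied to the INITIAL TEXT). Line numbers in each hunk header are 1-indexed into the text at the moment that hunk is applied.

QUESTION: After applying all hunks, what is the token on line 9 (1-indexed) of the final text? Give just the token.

Answer: ikzt

Derivation:
Hunk 1: at line 3 remove [its,ymv] add [iie,svasm] -> 8 lines: fwpzq kxojj wqzp hvhe iie svasm sybbz mpgjw
Hunk 2: at line 2 remove [hvhe,iie,svasm] add [jzl,bimh,gck] -> 8 lines: fwpzq kxojj wqzp jzl bimh gck sybbz mpgjw
Hunk 3: at line 1 remove [wqzp] add [dwfu,ecd] -> 9 lines: fwpzq kxojj dwfu ecd jzl bimh gck sybbz mpgjw
Hunk 4: at line 3 remove [ecd] add [evnyc,fyyg,vrry] -> 11 lines: fwpzq kxojj dwfu evnyc fyyg vrry jzl bimh gck sybbz mpgjw
Hunk 5: at line 5 remove [jzl] add [wuu,ikzt] -> 12 lines: fwpzq kxojj dwfu evnyc fyyg vrry wuu ikzt bimh gck sybbz mpgjw
Hunk 6: at line 6 remove [wuu] add [yiwjq,yan] -> 13 lines: fwpzq kxojj dwfu evnyc fyyg vrry yiwjq yan ikzt bimh gck sybbz mpgjw
Final line 9: ikzt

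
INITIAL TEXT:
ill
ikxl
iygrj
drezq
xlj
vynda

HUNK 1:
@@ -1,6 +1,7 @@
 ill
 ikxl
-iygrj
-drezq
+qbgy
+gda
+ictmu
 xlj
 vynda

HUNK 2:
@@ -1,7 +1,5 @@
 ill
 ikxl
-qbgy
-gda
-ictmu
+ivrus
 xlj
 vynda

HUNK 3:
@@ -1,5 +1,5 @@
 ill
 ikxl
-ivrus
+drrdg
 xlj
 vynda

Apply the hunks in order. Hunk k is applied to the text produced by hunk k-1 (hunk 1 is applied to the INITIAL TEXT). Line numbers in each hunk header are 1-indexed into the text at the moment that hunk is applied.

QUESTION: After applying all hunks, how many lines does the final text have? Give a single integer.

Answer: 5

Derivation:
Hunk 1: at line 1 remove [iygrj,drezq] add [qbgy,gda,ictmu] -> 7 lines: ill ikxl qbgy gda ictmu xlj vynda
Hunk 2: at line 1 remove [qbgy,gda,ictmu] add [ivrus] -> 5 lines: ill ikxl ivrus xlj vynda
Hunk 3: at line 1 remove [ivrus] add [drrdg] -> 5 lines: ill ikxl drrdg xlj vynda
Final line count: 5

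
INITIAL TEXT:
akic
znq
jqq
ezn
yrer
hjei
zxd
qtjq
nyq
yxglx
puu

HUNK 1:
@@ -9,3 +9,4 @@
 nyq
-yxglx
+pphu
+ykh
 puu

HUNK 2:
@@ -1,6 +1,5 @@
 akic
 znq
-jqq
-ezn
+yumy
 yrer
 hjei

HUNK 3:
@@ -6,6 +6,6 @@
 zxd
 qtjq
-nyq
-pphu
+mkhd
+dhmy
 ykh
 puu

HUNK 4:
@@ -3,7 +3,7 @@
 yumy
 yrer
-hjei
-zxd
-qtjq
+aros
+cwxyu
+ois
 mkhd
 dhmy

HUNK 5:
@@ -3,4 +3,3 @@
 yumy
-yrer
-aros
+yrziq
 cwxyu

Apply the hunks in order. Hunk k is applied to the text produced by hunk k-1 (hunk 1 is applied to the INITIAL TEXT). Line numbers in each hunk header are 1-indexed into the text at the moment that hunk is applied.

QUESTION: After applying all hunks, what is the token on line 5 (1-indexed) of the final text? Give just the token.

Hunk 1: at line 9 remove [yxglx] add [pphu,ykh] -> 12 lines: akic znq jqq ezn yrer hjei zxd qtjq nyq pphu ykh puu
Hunk 2: at line 1 remove [jqq,ezn] add [yumy] -> 11 lines: akic znq yumy yrer hjei zxd qtjq nyq pphu ykh puu
Hunk 3: at line 6 remove [nyq,pphu] add [mkhd,dhmy] -> 11 lines: akic znq yumy yrer hjei zxd qtjq mkhd dhmy ykh puu
Hunk 4: at line 3 remove [hjei,zxd,qtjq] add [aros,cwxyu,ois] -> 11 lines: akic znq yumy yrer aros cwxyu ois mkhd dhmy ykh puu
Hunk 5: at line 3 remove [yrer,aros] add [yrziq] -> 10 lines: akic znq yumy yrziq cwxyu ois mkhd dhmy ykh puu
Final line 5: cwxyu

Answer: cwxyu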